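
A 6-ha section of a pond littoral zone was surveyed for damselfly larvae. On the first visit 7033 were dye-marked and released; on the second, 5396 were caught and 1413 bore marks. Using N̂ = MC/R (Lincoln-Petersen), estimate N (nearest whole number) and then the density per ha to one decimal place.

N̂ = 7033·5396/1413 = 37950068/1413 ≈ 26857.8 → 26858
Density = N̂ / area = 26858 / 6 ≈ 4476.33 → 4476.3 per ha

density ≈ 4476.3 damselfly larvae per ha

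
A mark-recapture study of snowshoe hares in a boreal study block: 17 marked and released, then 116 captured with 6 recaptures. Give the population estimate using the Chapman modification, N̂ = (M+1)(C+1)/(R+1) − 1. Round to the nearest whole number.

N ≈ 300

N̂ = (17+1)(116+1)/(6+1) − 1 = 18·117/7 − 1
= 2106/7 − 1 ≈ 300.9 − 1 ≈ 299.9 → 300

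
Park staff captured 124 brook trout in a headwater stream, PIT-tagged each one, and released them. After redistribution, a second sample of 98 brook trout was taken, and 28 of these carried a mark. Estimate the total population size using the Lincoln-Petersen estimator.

N = 434

If marked individuals mix randomly, R/C ≈ M/N, giving N ≈ M·C/R.
N = (124 × 98) / 28 = 12152 / 28 = 434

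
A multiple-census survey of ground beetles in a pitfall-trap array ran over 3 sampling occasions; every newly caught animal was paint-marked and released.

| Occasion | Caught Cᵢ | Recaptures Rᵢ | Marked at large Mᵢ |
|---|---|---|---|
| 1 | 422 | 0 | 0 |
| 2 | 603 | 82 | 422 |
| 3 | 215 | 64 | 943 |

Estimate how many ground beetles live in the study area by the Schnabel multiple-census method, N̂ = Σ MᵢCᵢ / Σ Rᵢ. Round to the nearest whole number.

N ≈ 3132

Σ MᵢCᵢ = 0·422 + 422·603 + 943·215 = 0 + 254466 + 202745 = 457211
Σ Rᵢ = 0 + 82 + 64 = 146
N̂ = 457211 / 146 ≈ 3131.6 → 3132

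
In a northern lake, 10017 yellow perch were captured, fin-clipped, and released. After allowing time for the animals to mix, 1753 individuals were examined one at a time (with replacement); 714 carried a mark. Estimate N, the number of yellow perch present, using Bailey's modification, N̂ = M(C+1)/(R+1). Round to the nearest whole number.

N̂ = 10017·(1753+1)/(714+1) = 10017·1754/715 = 17569818/715 ≈ 24573.2 → 24573

N ≈ 24,573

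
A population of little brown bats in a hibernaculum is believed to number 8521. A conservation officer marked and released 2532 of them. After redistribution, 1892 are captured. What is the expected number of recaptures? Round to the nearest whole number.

expected recaptures ≈ 562

Expected recaptures E[R] = M·C / N.
E[R] = 2532 × 1892 / 8521 = 4790544 / 8521 ≈ 562.2 → 562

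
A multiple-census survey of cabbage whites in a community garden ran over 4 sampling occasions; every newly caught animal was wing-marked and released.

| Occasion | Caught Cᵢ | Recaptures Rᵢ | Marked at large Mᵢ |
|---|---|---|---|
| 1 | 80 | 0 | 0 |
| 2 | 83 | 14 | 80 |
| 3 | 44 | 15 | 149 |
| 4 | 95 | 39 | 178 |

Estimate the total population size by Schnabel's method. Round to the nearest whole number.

Σ MᵢCᵢ = 0·80 + 80·83 + 149·44 + 178·95 = 0 + 6640 + 6556 + 16910 = 30106
Σ Rᵢ = 0 + 14 + 15 + 39 = 68
N̂ = 30106 / 68 ≈ 442.7 → 443

N ≈ 443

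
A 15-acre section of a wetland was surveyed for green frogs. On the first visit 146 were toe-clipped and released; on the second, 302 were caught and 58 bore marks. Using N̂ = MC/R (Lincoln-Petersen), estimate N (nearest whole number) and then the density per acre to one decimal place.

density ≈ 50.7 green frogs per acre

N̂ = 146·302/58 = 44092/58 ≈ 760.2 → 760
Density = N̂ / area = 760 / 15 ≈ 50.67 → 50.7 per acre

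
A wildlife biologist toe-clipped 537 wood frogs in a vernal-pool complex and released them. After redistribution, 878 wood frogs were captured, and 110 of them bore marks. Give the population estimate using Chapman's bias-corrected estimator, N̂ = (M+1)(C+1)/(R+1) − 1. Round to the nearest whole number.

N ≈ 4259

N̂ = (537+1)(878+1)/(110+1) − 1 = 538·879/111 − 1
= 472902/111 − 1 ≈ 4260.4 − 1 ≈ 4259.4 → 4259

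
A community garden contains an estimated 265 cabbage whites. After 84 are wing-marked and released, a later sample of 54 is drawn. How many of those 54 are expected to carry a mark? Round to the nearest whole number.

Expected recaptures E[R] = M·C / N.
E[R] = 84 × 54 / 265 = 4536 / 265 ≈ 17.1 → 17

expected recaptures ≈ 17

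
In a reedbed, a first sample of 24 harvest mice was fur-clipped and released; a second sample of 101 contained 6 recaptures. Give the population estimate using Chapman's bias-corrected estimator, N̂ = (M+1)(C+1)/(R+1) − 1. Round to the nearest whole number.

N ≈ 363

N̂ = (24+1)(101+1)/(6+1) − 1 = 25·102/7 − 1
= 2550/7 − 1 ≈ 364.3 − 1 ≈ 363.3 → 363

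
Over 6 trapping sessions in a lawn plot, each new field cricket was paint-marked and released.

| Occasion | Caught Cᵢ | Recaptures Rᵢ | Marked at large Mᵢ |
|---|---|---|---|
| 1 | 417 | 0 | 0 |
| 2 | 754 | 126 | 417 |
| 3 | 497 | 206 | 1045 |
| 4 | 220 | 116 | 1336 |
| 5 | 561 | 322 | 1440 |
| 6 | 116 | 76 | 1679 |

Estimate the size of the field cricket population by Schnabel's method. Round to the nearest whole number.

N ≈ 2518

Σ MᵢCᵢ = 0·417 + 417·754 + 1045·497 + 1336·220 + 1440·561 + 1679·116 = 0 + 314418 + 519365 + 293920 + 807840 + 194764 = 2130307
Σ Rᵢ = 0 + 126 + 206 + 116 + 322 + 76 = 846
N̂ = 2130307 / 846 ≈ 2518.1 → 2518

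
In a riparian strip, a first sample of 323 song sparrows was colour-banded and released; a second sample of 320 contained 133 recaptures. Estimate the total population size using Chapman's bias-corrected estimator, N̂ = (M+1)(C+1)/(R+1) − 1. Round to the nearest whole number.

N ≈ 775

N̂ = (323+1)(320+1)/(133+1) − 1 = 324·321/134 − 1
= 104004/134 − 1 ≈ 776.1 − 1 ≈ 775.1 → 775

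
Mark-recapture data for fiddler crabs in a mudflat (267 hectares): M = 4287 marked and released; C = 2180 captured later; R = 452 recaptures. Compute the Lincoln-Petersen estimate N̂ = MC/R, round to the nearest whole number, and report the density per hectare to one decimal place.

N̂ = 4287·2180/452 = 9345660/452 ≈ 20676.2 → 20676
Density = N̂ / area = 20676 / 267 ≈ 77.44 → 77.4 per hectare

density ≈ 77.4 fiddler crabs per hectare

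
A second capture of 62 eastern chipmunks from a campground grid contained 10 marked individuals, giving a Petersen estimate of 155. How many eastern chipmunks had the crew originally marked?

M = 25

From N = M·C/R: M = N·R / C = 155·10 / 62 = 1550 / 62 = 25.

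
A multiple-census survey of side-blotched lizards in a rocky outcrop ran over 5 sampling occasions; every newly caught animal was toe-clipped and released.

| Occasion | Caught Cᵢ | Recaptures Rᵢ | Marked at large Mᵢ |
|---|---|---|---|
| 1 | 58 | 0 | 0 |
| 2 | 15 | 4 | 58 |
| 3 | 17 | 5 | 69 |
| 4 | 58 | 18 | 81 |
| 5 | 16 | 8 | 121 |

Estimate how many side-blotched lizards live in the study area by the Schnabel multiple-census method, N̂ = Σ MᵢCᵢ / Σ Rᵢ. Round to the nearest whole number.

N ≈ 248

Σ MᵢCᵢ = 0·58 + 58·15 + 69·17 + 81·58 + 121·16 = 0 + 870 + 1173 + 4698 + 1936 = 8677
Σ Rᵢ = 0 + 4 + 5 + 18 + 8 = 35
N̂ = 8677 / 35 ≈ 247.9 → 248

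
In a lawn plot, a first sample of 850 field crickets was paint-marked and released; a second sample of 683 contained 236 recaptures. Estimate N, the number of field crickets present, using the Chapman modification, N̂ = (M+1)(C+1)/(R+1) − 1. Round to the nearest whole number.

N ≈ 2455

N̂ = (850+1)(683+1)/(236+1) − 1 = 851·684/237 − 1
= 582084/237 − 1 ≈ 2456.1 − 1 ≈ 2455.1 → 2455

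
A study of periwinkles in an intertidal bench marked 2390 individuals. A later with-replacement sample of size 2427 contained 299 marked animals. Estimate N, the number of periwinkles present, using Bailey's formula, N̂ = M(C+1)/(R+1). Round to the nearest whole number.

N ≈ 19,343

N̂ = 2390·(2427+1)/(299+1) = 2390·2428/300 = 5802920/300 ≈ 19343.1 → 19343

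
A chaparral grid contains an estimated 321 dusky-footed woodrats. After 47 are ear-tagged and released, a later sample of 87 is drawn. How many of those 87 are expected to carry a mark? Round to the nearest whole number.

The marked fraction of the population is 47/321, so in a sample of 87 expect C·(M/N) marked.
E[R] = 47 × 87 / 321 = 4089 / 321 ≈ 12.7 → 13

expected recaptures ≈ 13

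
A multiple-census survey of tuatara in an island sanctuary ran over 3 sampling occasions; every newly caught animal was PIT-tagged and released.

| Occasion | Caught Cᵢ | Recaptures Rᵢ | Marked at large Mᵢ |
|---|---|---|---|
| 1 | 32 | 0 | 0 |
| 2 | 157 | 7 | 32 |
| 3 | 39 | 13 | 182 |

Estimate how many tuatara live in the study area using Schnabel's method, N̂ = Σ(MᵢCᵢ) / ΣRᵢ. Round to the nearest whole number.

Σ MᵢCᵢ = 0·32 + 32·157 + 182·39 = 0 + 5024 + 7098 = 12122
Σ Rᵢ = 0 + 7 + 13 = 20
N̂ = 12122 / 20 ≈ 606.1 → 606

N ≈ 606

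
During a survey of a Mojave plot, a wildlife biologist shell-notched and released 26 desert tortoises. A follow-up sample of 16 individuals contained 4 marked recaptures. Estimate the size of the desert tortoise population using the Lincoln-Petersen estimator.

N = (26 × 16) / 4 = 416 / 4 = 104

N = 104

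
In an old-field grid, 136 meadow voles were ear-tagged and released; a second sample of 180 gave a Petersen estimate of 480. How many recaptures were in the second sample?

R = 51

From N = M·C/R: R = M·C / N = 136·180 / 480 = 24480 / 480 = 51.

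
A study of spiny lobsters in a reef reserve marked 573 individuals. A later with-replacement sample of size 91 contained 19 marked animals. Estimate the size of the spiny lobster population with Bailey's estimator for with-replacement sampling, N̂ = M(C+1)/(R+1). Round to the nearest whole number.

N ≈ 2636

N̂ = 573·(91+1)/(19+1) = 573·92/20 = 52716/20 ≈ 2635.8 → 2636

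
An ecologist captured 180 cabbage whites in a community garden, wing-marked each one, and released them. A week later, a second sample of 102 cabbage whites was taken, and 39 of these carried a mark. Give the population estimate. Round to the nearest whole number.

N = (180 × 102) / 39 = 18360 / 39 ≈ 470.8 → 471

N ≈ 471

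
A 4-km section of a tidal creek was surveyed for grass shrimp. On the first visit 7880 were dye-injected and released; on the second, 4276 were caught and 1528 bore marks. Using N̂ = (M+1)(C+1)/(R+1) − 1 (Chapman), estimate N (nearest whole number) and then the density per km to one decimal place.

N̂ = 7881·4277/1529 − 1 = 33707037/1529 − 1 ≈ 22044.2 → 22044
Density = N̂ / area = 22044 / 4 = 5511.0 per km

density ≈ 5511.0 grass shrimp per km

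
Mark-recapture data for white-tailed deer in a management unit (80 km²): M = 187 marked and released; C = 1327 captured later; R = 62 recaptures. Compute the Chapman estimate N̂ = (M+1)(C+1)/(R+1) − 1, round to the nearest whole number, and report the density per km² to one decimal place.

N̂ = 188·1328/63 − 1 = 249664/63 − 1 ≈ 3961.9 → 3962
Density = N̂ / area = 3962 / 80 ≈ 49.52 → 49.5 per km²

density ≈ 49.5 white-tailed deer per km²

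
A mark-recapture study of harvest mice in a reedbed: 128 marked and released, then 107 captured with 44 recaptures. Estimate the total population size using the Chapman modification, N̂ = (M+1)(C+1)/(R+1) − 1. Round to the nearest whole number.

N ≈ 309

N̂ = (128+1)(107+1)/(44+1) − 1 = 129·108/45 − 1
= 13932/45 − 1 ≈ 309.6 − 1 ≈ 308.6 → 309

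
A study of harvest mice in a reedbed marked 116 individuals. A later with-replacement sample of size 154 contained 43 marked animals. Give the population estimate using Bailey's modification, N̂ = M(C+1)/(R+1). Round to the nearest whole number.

N̂ = 116·(154+1)/(43+1) = 116·155/44 = 17980/44 ≈ 408.6 → 409

N ≈ 409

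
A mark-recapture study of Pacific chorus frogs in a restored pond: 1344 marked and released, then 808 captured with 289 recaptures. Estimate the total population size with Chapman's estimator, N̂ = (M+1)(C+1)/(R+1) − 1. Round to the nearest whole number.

N̂ = (1344+1)(808+1)/(289+1) − 1 = 1345·809/290 − 1
= 1088105/290 − 1 ≈ 3752.1 − 1 ≈ 3751.1 → 3751

N ≈ 3751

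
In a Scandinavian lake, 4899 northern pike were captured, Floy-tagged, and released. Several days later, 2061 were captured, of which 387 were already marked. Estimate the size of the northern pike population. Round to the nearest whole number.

N ≈ 26,090

The marked fraction in the recapture sample should equal the marked fraction in the population: 387/2061 = 4899/N.
N = (4899 × 2061) / 387 = 10096839 / 387 ≈ 26090.0 → 26090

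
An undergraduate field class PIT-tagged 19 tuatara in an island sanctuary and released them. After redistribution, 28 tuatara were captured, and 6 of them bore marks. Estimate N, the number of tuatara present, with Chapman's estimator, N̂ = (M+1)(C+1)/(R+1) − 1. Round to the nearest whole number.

N ≈ 82

N̂ = (19+1)(28+1)/(6+1) − 1 = 20·29/7 − 1
= 580/7 − 1 ≈ 82.9 − 1 ≈ 81.9 → 82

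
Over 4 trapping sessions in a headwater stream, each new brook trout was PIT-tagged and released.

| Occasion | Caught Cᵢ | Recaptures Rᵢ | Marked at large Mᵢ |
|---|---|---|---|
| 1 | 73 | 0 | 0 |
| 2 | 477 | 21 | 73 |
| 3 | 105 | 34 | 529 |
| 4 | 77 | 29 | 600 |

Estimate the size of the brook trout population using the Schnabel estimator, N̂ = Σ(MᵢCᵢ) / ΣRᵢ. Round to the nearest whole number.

N ≈ 1626

Σ MᵢCᵢ = 0·73 + 73·477 + 529·105 + 600·77 = 0 + 34821 + 55545 + 46200 = 136566
Σ Rᵢ = 0 + 21 + 34 + 29 = 84
N̂ = 136566 / 84 ≈ 1625.8 → 1626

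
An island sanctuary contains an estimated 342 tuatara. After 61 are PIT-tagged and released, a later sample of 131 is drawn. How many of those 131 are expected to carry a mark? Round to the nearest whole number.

expected recaptures ≈ 23

Expected recaptures E[R] = M·C / N.
E[R] = 61 × 131 / 342 = 7991 / 342 ≈ 23.4 → 23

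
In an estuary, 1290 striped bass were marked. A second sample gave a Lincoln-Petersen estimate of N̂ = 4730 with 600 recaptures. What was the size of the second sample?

C = 2200

From N = M·C/R: C = N·R / M = 4730·600 / 1290 = 2838000 / 1290 = 2200.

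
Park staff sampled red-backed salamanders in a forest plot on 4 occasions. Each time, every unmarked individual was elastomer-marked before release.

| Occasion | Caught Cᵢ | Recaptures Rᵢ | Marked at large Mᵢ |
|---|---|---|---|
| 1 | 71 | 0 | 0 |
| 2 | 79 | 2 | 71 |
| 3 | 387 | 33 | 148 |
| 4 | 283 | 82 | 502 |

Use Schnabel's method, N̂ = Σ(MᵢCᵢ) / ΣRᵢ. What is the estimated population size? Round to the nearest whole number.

Σ MᵢCᵢ = 0·71 + 71·79 + 148·387 + 502·283 = 0 + 5609 + 57276 + 142066 = 204951
Σ Rᵢ = 0 + 2 + 33 + 82 = 117
N̂ = 204951 / 117 ≈ 1751.7 → 1752

N ≈ 1752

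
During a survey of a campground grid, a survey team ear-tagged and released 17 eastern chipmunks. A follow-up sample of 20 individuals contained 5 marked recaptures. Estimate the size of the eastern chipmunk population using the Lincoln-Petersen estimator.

N = (17 × 20) / 5 = 340 / 5 = 68

N = 68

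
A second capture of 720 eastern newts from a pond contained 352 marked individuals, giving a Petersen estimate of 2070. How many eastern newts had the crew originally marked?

From N = M·C/R: M = N·R / C = 2070·352 / 720 = 728640 / 720 = 1012.

M = 1012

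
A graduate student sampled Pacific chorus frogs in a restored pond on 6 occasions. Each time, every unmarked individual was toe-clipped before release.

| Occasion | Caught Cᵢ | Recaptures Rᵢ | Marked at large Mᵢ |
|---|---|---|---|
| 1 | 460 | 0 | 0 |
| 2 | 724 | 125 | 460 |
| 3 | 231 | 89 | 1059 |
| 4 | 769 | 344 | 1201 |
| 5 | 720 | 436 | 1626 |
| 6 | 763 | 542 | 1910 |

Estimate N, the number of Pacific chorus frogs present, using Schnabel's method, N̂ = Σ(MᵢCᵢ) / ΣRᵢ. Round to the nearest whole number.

Σ MᵢCᵢ = 0·460 + 460·724 + 1059·231 + 1201·769 + 1626·720 + 1910·763 = 0 + 333040 + 244629 + 923569 + 1170720 + 1457330 = 4129288
Σ Rᵢ = 0 + 125 + 89 + 344 + 436 + 542 = 1536
N̂ = 4129288 / 1536 ≈ 2688.3 → 2688

N ≈ 2688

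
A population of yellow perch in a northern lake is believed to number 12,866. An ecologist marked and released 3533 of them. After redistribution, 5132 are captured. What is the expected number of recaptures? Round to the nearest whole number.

expected recaptures ≈ 1409

The marked fraction of the population is 3533/12866, so in a sample of 5132 expect C·(M/N) marked.
E[R] = 3533 × 5132 / 12866 = 18131356 / 12866 ≈ 1409.2 → 1409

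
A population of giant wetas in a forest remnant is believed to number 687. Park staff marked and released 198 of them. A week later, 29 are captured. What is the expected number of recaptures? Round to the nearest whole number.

expected recaptures ≈ 8

The marked fraction of the population is 198/687, so in a sample of 29 expect C·(M/N) marked.
E[R] = 198 × 29 / 687 = 5742 / 687 ≈ 8.4 → 8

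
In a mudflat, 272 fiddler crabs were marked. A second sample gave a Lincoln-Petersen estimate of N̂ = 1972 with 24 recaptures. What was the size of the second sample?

From N = M·C/R: C = N·R / M = 1972·24 / 272 = 47328 / 272 = 174.

C = 174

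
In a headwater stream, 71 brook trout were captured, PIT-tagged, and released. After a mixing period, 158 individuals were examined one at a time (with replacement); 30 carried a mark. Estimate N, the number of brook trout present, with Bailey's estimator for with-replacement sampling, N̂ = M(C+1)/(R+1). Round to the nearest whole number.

N̂ = 71·(158+1)/(30+1) = 71·159/31 = 11289/31 ≈ 364.2 → 364

N ≈ 364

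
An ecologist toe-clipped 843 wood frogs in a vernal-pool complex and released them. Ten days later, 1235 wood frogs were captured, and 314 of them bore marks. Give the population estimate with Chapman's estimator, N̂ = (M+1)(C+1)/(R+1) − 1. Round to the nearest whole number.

N̂ = (843+1)(1235+1)/(314+1) − 1 = 844·1236/315 − 1
= 1043184/315 − 1 ≈ 3311.7 − 1 ≈ 3310.7 → 3311

N ≈ 3311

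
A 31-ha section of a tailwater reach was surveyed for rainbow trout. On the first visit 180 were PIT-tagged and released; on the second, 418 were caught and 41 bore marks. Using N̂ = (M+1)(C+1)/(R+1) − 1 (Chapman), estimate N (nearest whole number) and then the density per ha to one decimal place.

density ≈ 58.2 rainbow trout per ha

N̂ = 181·419/42 − 1 = 75839/42 − 1 ≈ 1804.7 → 1805
Density = N̂ / area = 1805 / 31 ≈ 58.23 → 58.2 per ha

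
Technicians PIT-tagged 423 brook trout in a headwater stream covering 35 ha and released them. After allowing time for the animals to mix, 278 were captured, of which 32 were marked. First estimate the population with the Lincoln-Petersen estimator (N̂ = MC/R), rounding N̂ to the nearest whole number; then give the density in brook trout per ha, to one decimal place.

N̂ = 423·278/32 = 117594/32 ≈ 3674.8 → 3675
Density = N̂ / area = 3675 / 35 = 105.0 per ha

density ≈ 105.0 brook trout per ha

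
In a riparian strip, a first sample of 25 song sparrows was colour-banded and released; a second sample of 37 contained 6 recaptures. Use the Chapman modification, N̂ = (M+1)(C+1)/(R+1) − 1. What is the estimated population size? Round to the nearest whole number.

N ≈ 140

N̂ = (25+1)(37+1)/(6+1) − 1 = 26·38/7 − 1
= 988/7 − 1 ≈ 141.1 − 1 ≈ 140.1 → 140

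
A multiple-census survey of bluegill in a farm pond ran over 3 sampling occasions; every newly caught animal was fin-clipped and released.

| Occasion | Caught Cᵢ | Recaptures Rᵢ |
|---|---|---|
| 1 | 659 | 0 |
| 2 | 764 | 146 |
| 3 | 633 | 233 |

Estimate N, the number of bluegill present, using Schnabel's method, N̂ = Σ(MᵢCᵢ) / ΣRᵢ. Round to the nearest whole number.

N ≈ 3461

Marked at large before each occasion: Mᵢ = Σⱼ<ᵢ (Cⱼ − Rⱼ) → M1=0, M2=659, M3=1277
Σ MᵢCᵢ = 0·659 + 659·764 + 1277·633 = 0 + 503476 + 808341 = 1311817
Σ Rᵢ = 0 + 146 + 233 = 379
N̂ = 1311817 / 379 ≈ 3461.3 → 3461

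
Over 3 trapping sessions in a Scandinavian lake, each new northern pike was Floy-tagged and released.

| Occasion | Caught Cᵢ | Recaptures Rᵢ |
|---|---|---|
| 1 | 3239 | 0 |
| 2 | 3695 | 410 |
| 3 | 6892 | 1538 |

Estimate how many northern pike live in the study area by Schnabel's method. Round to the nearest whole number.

Marked at large before each occasion: Mᵢ = Σⱼ<ᵢ (Cⱼ − Rⱼ) → M1=0, M2=3239, M3=6524
Σ MᵢCᵢ = 0·3239 + 3239·3695 + 6524·6892 = 0 + 11968105 + 44963408 = 56931513
Σ Rᵢ = 0 + 410 + 1538 = 1948
N̂ = 56931513 / 1948 ≈ 29225.6 → 29226

N ≈ 29,226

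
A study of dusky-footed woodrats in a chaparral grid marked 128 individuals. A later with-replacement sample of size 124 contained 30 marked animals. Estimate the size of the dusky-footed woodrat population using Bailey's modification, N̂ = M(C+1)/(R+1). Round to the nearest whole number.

N̂ = 128·(124+1)/(30+1) = 128·125/31 = 16000/31 ≈ 516.1 → 516

N ≈ 516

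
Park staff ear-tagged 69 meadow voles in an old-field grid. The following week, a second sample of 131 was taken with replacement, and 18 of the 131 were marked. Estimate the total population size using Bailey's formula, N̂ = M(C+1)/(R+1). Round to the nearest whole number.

N ≈ 479

N̂ = 69·(131+1)/(18+1) = 69·132/19 = 9108/19 ≈ 479.4 → 479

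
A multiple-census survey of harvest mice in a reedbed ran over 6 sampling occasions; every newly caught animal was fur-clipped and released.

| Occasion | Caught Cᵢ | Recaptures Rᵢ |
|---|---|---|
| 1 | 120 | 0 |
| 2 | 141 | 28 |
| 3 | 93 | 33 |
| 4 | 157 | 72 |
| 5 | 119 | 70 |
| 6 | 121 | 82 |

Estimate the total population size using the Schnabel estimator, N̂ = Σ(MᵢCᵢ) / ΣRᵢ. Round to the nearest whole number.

Marked at large before each occasion: Mᵢ = Σⱼ<ᵢ (Cⱼ − Rⱼ) → M1=0, M2=120, M3=233, M4=293, M5=378, M6=427
Σ MᵢCᵢ = 0·120 + 120·141 + 233·93 + 293·157 + 378·119 + 427·121 = 0 + 16920 + 21669 + 46001 + 44982 + 51667 = 181239
Σ Rᵢ = 0 + 28 + 33 + 72 + 70 + 82 = 285
N̂ = 181239 / 285 ≈ 635.9 → 636

N ≈ 636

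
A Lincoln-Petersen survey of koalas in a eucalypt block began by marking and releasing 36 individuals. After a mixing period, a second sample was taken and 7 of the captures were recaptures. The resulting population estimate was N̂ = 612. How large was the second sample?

From N = M·C/R: C = N·R / M = 612·7 / 36 = 4284 / 36 = 119.

C = 119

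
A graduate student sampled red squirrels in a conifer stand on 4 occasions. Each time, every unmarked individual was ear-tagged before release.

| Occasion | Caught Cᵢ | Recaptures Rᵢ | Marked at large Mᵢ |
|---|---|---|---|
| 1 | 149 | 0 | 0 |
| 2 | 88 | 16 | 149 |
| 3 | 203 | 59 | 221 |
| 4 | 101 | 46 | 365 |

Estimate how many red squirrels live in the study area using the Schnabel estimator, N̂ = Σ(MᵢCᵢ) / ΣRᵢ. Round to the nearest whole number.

Σ MᵢCᵢ = 0·149 + 149·88 + 221·203 + 365·101 = 0 + 13112 + 44863 + 36865 = 94840
Σ Rᵢ = 0 + 16 + 59 + 46 = 121
N̂ = 94840 / 121 ≈ 783.8 → 784

N ≈ 784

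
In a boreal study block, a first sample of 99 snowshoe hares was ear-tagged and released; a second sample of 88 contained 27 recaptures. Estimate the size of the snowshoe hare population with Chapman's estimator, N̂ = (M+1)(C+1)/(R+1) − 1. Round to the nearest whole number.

N ≈ 317

N̂ = (99+1)(88+1)/(27+1) − 1 = 100·89/28 − 1
= 8900/28 − 1 ≈ 317.9 − 1 ≈ 316.9 → 317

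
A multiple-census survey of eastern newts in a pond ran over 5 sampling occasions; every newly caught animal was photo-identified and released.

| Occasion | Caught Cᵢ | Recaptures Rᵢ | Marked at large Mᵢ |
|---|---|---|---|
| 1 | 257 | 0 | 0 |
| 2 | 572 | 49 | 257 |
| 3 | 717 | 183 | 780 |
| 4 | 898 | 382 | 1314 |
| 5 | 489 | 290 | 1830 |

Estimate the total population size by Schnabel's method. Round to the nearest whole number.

Σ MᵢCᵢ = 0·257 + 257·572 + 780·717 + 1314·898 + 1830·489 = 0 + 147004 + 559260 + 1179972 + 894870 = 2781106
Σ Rᵢ = 0 + 49 + 183 + 382 + 290 = 904
N̂ = 2781106 / 904 ≈ 3076.4 → 3076

N ≈ 3076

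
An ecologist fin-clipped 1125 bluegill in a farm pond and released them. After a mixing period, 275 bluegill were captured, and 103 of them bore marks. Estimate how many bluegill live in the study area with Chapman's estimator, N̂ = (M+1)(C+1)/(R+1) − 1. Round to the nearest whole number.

N̂ = (1125+1)(275+1)/(103+1) − 1 = 1126·276/104 − 1
= 310776/104 − 1 ≈ 2988.2 − 1 ≈ 2987.2 → 2987

N ≈ 2987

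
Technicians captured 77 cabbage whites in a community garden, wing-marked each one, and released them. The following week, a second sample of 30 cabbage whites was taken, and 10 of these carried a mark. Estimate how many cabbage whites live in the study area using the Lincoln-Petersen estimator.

N = (77 × 30) / 10 = 2310 / 10 = 231

N = 231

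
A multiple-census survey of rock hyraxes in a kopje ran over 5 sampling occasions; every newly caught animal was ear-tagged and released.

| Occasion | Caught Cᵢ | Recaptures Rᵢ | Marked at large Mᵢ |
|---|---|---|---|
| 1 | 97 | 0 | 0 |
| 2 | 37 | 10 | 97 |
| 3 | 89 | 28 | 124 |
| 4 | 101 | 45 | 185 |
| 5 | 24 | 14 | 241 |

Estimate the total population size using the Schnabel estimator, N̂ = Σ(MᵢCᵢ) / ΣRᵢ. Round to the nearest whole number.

N ≈ 403

Σ MᵢCᵢ = 0·97 + 97·37 + 124·89 + 185·101 + 241·24 = 0 + 3589 + 11036 + 18685 + 5784 = 39094
Σ Rᵢ = 0 + 10 + 28 + 45 + 14 = 97
N̂ = 39094 / 97 ≈ 403.0 → 403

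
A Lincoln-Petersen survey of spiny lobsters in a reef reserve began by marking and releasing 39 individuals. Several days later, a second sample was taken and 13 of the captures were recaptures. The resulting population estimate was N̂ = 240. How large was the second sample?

C = 80

From N = M·C/R: C = N·R / M = 240·13 / 39 = 3120 / 39 = 80.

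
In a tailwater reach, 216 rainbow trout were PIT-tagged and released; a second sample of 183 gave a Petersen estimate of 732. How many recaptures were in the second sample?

R = 54

From N = M·C/R: R = M·C / N = 216·183 / 732 = 39528 / 732 = 54.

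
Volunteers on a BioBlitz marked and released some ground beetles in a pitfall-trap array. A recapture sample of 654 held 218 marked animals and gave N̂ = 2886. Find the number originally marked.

From N = M·C/R: M = N·R / C = 2886·218 / 654 = 629148 / 654 = 962.

M = 962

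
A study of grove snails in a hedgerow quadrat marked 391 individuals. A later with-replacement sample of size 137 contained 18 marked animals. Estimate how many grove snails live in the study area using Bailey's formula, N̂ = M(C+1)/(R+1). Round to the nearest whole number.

N ≈ 2840

N̂ = 391·(137+1)/(18+1) = 391·138/19 = 53958/19 ≈ 2839.9 → 2840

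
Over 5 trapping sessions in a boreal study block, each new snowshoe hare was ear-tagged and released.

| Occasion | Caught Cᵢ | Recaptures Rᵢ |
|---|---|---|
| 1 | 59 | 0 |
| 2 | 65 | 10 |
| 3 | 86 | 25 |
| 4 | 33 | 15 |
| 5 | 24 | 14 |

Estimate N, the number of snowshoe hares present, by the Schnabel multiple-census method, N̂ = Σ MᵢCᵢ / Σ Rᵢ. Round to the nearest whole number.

N ≈ 376

Marked at large before each occasion: Mᵢ = Σⱼ<ᵢ (Cⱼ − Rⱼ) → M1=0, M2=59, M3=114, M4=175, M5=193
Σ MᵢCᵢ = 0·59 + 59·65 + 114·86 + 175·33 + 193·24 = 0 + 3835 + 9804 + 5775 + 4632 = 24046
Σ Rᵢ = 0 + 10 + 25 + 15 + 14 = 64
N̂ = 24046 / 64 ≈ 375.7 → 376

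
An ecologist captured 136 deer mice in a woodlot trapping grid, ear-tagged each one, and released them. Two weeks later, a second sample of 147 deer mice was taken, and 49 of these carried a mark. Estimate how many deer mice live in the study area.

N = (136 × 147) / 49 = 19992 / 49 = 408

N = 408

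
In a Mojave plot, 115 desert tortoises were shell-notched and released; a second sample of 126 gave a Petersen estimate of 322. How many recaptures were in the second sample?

R = 45

From N = M·C/R: R = M·C / N = 115·126 / 322 = 14490 / 322 = 45.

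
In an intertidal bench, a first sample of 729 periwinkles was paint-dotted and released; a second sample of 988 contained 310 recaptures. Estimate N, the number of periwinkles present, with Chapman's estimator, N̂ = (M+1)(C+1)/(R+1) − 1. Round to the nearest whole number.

N ≈ 2320

N̂ = (729+1)(988+1)/(310+1) − 1 = 730·989/311 − 1
= 721970/311 − 1 ≈ 2321.4 − 1 ≈ 2320.4 → 2320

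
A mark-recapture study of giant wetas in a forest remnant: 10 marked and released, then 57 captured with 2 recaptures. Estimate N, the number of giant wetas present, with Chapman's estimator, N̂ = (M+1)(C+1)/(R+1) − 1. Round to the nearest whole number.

N̂ = (10+1)(57+1)/(2+1) − 1 = 11·58/3 − 1
= 638/3 − 1 ≈ 212.7 − 1 ≈ 211.7 → 212

N ≈ 212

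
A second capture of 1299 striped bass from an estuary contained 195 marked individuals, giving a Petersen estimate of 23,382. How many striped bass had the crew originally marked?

M = 3510

From N = M·C/R: M = N·R / C = 23382·195 / 1299 = 4559490 / 1299 = 3510.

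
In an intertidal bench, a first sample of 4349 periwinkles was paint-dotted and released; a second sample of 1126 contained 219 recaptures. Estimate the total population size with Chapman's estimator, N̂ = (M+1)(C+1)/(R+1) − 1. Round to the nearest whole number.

N̂ = (4349+1)(1126+1)/(219+1) − 1 = 4350·1127/220 − 1
= 4902450/220 − 1 ≈ 22283.9 − 1 ≈ 22282.9 → 22283

N ≈ 22,283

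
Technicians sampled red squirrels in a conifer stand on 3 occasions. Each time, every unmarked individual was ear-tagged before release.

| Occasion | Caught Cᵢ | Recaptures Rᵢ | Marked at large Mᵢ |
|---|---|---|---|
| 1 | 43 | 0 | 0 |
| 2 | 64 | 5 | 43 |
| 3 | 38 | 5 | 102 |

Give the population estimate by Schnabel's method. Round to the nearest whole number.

Σ MᵢCᵢ = 0·43 + 43·64 + 102·38 = 0 + 2752 + 3876 = 6628
Σ Rᵢ = 0 + 5 + 5 = 10
N̂ = 6628 / 10 ≈ 662.8 → 663

N ≈ 663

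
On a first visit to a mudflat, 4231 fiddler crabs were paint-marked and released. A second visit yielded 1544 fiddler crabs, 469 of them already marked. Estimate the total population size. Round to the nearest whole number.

N = (4231 × 1544) / 469 = 6532664 / 469 ≈ 13928.9 → 13929

N ≈ 13,929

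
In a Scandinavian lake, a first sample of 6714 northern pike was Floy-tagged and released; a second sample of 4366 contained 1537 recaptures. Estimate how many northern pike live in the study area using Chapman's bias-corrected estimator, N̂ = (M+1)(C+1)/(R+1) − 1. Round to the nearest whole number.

N ≈ 19,066

N̂ = (6714+1)(4366+1)/(1537+1) − 1 = 6715·4367/1538 − 1
= 29324405/1538 − 1 ≈ 19066.6 − 1 ≈ 19065.6 → 19066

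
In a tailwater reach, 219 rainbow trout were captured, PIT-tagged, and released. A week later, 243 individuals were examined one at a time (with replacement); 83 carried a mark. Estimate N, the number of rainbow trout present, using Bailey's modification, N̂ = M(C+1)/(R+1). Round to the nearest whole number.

N ≈ 636

N̂ = 219·(243+1)/(83+1) = 219·244/84 = 53436/84 ≈ 636.1 → 636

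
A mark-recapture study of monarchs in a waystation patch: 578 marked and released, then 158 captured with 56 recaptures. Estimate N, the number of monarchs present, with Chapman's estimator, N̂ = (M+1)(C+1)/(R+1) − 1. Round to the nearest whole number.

N ≈ 1614

N̂ = (578+1)(158+1)/(56+1) − 1 = 579·159/57 − 1
= 92061/57 − 1 ≈ 1615.1 − 1 ≈ 1614.1 → 1614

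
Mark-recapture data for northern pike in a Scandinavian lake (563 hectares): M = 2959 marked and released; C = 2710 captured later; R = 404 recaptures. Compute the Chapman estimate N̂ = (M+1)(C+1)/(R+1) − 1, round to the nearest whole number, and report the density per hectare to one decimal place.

density ≈ 35.2 northern pike per hectare

N̂ = 2960·2711/405 − 1 = 8024560/405 − 1 ≈ 19812.7 → 19813
Density = N̂ / area = 19813 / 563 ≈ 35.19 → 35.2 per hectare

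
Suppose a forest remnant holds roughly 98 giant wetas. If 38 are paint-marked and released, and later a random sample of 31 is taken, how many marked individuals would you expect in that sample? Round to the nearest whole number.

The marked fraction of the population is 38/98, so in a sample of 31 expect C·(M/N) marked.
E[R] = 38 × 31 / 98 = 1178 / 98 ≈ 12.0 → 12

expected recaptures ≈ 12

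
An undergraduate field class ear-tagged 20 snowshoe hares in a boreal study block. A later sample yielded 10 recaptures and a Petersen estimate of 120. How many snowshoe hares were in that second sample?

C = 60

From N = M·C/R: C = N·R / M = 120·10 / 20 = 1200 / 20 = 60.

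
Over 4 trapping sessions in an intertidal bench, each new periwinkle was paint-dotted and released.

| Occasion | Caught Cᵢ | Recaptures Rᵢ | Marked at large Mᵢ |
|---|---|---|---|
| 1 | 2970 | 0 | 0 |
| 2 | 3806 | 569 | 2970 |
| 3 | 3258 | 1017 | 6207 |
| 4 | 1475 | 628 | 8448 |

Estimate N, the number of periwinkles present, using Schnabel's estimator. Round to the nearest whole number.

N ≈ 19,868

Σ MᵢCᵢ = 0·2970 + 2970·3806 + 6207·3258 + 8448·1475 = 0 + 11303820 + 20222406 + 12460800 = 43987026
Σ Rᵢ = 0 + 569 + 1017 + 628 = 2214
N̂ = 43987026 / 2214 ≈ 19867.7 → 19868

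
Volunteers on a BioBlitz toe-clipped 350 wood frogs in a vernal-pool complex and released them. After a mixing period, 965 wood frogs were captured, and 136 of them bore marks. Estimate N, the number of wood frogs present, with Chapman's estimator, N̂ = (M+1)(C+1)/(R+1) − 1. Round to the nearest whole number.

N̂ = (350+1)(965+1)/(136+1) − 1 = 351·966/137 − 1
= 339066/137 − 1 ≈ 2474.9 − 1 ≈ 2473.9 → 2474

N ≈ 2474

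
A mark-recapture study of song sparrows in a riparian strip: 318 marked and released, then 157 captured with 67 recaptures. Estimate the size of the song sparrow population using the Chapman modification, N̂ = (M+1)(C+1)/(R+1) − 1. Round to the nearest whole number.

N̂ = (318+1)(157+1)/(67+1) − 1 = 319·158/68 − 1
= 50402/68 − 1 ≈ 741.2 − 1 ≈ 740.2 → 740

N ≈ 740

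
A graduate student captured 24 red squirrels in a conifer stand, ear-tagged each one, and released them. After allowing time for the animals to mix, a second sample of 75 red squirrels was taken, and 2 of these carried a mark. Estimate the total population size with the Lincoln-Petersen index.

N = 900

N = (24 × 75) / 2 = 1800 / 2 = 900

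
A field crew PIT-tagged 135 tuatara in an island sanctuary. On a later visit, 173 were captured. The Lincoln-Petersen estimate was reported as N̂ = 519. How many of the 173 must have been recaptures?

R = 45

From N = M·C/R: R = M·C / N = 135·173 / 519 = 23355 / 519 = 45.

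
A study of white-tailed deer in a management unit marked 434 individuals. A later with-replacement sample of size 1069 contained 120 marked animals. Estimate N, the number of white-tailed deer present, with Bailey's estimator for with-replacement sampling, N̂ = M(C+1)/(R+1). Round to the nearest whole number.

N̂ = 434·(1069+1)/(120+1) = 434·1070/121 = 464380/121 ≈ 3837.9 → 3838

N ≈ 3838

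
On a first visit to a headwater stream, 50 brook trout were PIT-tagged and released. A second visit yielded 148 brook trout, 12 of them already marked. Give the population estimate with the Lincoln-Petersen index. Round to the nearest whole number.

N ≈ 617

If marked individuals mix randomly, R/C ≈ M/N, giving N ≈ M·C/R.
N = (50 × 148) / 12 = 7400 / 12 ≈ 616.7 → 617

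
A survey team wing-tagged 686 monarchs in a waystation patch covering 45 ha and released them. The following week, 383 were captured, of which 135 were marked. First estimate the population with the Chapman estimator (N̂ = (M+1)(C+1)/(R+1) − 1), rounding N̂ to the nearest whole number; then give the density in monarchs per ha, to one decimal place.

density ≈ 43.1 monarchs per ha

N̂ = 687·384/136 − 1 = 263808/136 − 1 ≈ 1938.8 → 1939
Density = N̂ / area = 1939 / 45 ≈ 43.09 → 43.1 per ha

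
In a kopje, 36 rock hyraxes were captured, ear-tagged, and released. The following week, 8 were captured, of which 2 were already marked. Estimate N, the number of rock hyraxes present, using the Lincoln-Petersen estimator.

N = 144

N = (36 × 8) / 2 = 288 / 2 = 144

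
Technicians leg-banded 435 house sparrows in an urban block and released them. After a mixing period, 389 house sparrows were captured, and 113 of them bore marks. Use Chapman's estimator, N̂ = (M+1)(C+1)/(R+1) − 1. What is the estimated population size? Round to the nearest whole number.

N ≈ 1491

N̂ = (435+1)(389+1)/(113+1) − 1 = 436·390/114 − 1
= 170040/114 − 1 ≈ 1491.6 − 1 ≈ 1490.6 → 1491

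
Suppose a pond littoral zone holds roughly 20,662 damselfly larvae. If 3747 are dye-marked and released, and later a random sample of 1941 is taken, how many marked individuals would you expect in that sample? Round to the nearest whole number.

expected recaptures ≈ 352

The marked fraction of the population is 3747/20662, so in a sample of 1941 expect C·(M/N) marked.
E[R] = 3747 × 1941 / 20662 = 7272927 / 20662 ≈ 352.0 → 352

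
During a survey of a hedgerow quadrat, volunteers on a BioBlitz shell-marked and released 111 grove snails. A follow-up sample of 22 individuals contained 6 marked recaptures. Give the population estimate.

N = 407

If marked individuals mix randomly, R/C ≈ M/N, giving N ≈ M·C/R.
N = (111 × 22) / 6 = 2442 / 6 = 407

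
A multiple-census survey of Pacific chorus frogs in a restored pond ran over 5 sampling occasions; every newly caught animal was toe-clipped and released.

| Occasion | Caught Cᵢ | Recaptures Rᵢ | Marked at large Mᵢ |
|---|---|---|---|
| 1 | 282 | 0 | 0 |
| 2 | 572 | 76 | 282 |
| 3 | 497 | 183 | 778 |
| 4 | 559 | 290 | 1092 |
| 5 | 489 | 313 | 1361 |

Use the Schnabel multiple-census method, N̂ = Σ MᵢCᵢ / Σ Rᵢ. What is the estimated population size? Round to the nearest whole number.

Σ MᵢCᵢ = 0·282 + 282·572 + 778·497 + 1092·559 + 1361·489 = 0 + 161304 + 386666 + 610428 + 665529 = 1823927
Σ Rᵢ = 0 + 76 + 183 + 290 + 313 = 862
N̂ = 1823927 / 862 ≈ 2115.9 → 2116

N ≈ 2116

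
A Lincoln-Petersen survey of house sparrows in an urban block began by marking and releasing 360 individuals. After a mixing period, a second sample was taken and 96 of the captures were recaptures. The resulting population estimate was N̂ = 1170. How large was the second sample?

From N = M·C/R: C = N·R / M = 1170·96 / 360 = 112320 / 360 = 312.

C = 312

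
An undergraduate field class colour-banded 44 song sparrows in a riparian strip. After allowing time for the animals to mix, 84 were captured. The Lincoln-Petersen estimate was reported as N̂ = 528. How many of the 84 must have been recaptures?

From N = M·C/R: R = M·C / N = 44·84 / 528 = 3696 / 528 = 7.

R = 7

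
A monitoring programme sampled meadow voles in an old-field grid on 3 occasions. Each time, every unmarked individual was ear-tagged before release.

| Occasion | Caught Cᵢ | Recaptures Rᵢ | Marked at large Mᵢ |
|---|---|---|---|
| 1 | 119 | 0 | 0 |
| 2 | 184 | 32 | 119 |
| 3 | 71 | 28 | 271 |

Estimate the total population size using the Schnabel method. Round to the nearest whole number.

N ≈ 686

Σ MᵢCᵢ = 0·119 + 119·184 + 271·71 = 0 + 21896 + 19241 = 41137
Σ Rᵢ = 0 + 32 + 28 = 60
N̂ = 41137 / 60 ≈ 685.6 → 686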